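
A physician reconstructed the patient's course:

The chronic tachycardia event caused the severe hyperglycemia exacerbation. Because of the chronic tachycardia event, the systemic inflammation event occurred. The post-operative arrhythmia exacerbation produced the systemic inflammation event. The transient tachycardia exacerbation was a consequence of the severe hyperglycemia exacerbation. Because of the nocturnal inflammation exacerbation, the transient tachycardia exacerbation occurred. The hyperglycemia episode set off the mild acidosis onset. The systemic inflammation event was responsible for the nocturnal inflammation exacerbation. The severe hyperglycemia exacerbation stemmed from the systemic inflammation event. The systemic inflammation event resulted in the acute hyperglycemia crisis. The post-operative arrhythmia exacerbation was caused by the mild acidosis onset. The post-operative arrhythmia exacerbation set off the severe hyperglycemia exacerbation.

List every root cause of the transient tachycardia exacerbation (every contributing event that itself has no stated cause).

Tracing upstream from the transient tachycardia exacerbation: the transient tachycardia exacerbation ← the severe hyperglycemia exacerbation ← the post-operative arrhythmia exacerbation ← the mild acidosis onset ← the hyperglycemia episode.
A separate upstream branch: the transient tachycardia exacerbation ← the severe hyperglycemia exacerbation ← the chronic tachycardia event.
Each of those chain origins has no stated cause.

the chronic tachycardia event, the hyperglycemia episode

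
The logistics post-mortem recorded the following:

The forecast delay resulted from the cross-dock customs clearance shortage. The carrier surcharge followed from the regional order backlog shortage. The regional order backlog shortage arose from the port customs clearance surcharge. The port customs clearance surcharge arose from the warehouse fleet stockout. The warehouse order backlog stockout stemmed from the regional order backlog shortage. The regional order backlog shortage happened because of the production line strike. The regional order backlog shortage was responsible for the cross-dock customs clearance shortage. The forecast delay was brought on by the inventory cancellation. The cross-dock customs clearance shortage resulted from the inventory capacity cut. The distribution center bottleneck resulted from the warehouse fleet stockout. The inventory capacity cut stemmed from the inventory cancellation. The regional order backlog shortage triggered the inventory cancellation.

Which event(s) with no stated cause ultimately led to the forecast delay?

the production line strike, the warehouse fleet stockout

Tracing upstream from the forecast delay: the forecast delay ← the inventory cancellation ← the regional order backlog shortage ← the production line strike.
A separate upstream branch: the forecast delay ← the inventory cancellation ← the regional order backlog shortage ← the port customs clearance surcharge ← the warehouse fleet stockout.
Each of those chain origins has no stated cause.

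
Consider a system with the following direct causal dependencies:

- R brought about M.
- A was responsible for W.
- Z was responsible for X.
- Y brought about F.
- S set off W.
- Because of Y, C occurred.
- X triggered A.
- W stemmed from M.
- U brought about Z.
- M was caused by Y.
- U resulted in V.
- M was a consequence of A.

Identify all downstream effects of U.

A, M, V, W, X, Z

Direct effects: V, Z.
2 steps out: X.
3 steps out: A.
4 steps out: M, W.
Not reachable from it: S, R, Y, F, C.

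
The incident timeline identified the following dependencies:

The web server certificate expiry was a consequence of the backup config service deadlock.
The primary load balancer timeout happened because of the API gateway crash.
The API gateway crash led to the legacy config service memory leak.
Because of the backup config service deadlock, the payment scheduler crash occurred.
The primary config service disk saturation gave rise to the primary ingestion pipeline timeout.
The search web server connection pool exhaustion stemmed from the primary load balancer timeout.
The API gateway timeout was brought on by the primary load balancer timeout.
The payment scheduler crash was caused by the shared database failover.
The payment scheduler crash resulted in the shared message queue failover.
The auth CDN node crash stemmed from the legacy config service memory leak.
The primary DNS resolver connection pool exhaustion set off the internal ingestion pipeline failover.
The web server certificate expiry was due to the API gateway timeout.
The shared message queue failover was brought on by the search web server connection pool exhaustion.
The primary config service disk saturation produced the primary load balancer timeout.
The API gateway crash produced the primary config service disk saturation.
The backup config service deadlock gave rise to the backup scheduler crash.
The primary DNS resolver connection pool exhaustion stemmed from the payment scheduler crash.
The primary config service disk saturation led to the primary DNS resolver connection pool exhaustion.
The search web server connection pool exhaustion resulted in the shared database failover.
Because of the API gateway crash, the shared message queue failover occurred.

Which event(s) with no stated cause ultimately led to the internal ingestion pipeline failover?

Tracing upstream from the internal ingestion pipeline failover: the internal ingestion pipeline failover ← the primary DNS resolver connection pool exhaustion ← the payment scheduler crash ← the backup config service deadlock.
A separate upstream branch: the internal ingestion pipeline failover ← the primary DNS resolver connection pool exhaustion ← the primary config service disk saturation ← the API gateway crash.
Each of those chain origins has no stated cause.

the API gateway crash, the backup config service deadlock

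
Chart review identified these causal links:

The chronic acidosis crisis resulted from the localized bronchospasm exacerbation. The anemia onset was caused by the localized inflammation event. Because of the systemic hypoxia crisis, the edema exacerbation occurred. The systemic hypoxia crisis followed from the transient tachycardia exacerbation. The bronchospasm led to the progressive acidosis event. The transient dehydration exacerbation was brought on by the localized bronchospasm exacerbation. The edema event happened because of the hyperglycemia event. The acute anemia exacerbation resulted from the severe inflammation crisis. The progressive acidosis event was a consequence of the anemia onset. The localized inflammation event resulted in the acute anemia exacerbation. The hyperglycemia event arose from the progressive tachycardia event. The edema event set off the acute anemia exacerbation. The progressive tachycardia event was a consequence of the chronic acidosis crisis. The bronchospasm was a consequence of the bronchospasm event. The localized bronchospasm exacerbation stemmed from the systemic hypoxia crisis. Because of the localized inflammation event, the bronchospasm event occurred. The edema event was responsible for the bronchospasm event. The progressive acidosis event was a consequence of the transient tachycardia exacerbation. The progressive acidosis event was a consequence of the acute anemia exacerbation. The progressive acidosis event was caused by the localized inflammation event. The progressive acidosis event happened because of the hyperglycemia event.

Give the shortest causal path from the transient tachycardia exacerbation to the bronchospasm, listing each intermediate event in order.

the transient tachycardia exacerbation → the systemic hypoxia crisis
the systemic hypoxia crisis → the localized bronchospasm exacerbation
the localized bronchospasm exacerbation → the chronic acidosis crisis
the chronic acidosis crisis → the progressive tachycardia event
the progressive tachycardia event → the hyperglycemia event
the hyperglycemia event → the edema event
the edema event → the bronchospasm event
the bronchospasm event → the bronchospasm
Length: 8 steps.

the transient tachycardia exacerbation → the systemic hypoxia crisis → the localized bronchospasm exacerbation → the chronic acidosis crisis → the progressive tachycardia event → the hyperglycemia event → the edema event → the bronchospasm event → the bronchospasm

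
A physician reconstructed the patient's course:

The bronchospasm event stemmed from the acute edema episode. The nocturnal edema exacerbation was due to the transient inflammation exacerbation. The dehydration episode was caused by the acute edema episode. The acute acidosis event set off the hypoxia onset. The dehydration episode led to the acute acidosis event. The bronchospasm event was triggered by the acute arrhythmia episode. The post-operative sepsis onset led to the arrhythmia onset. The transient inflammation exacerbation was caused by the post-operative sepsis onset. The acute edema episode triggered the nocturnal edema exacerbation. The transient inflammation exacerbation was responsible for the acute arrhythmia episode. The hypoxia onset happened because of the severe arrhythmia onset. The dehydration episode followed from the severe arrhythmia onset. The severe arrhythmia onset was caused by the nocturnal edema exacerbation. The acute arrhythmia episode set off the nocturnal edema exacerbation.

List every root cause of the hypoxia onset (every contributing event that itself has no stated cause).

Tracing upstream from the hypoxia onset: the hypoxia onset ← the severe arrhythmia onset ← the nocturnal edema exacerbation ← the transient inflammation exacerbation ← the post-operative sepsis onset.
A separate upstream branch: the hypoxia onset ← the severe arrhythmia onset ← the nocturnal edema exacerbation ← the acute edema episode.
Each of those chain origins has no stated cause.

the acute edema episode, the post-operative sepsis onset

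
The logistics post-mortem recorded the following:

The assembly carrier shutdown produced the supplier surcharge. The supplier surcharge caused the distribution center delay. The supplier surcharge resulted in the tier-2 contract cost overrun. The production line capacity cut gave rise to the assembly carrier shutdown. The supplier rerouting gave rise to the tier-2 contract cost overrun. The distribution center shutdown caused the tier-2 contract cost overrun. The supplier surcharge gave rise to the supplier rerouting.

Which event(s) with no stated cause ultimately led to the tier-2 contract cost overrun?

Tracing upstream from the tier-2 contract cost overrun: the tier-2 contract cost overrun ← the supplier surcharge ← the assembly carrier shutdown ← the production line capacity cut.
A separate upstream branch: the tier-2 contract cost overrun ← the distribution center shutdown.
Each of those chain origins has no stated cause.

the distribution center shutdown, the production line capacity cut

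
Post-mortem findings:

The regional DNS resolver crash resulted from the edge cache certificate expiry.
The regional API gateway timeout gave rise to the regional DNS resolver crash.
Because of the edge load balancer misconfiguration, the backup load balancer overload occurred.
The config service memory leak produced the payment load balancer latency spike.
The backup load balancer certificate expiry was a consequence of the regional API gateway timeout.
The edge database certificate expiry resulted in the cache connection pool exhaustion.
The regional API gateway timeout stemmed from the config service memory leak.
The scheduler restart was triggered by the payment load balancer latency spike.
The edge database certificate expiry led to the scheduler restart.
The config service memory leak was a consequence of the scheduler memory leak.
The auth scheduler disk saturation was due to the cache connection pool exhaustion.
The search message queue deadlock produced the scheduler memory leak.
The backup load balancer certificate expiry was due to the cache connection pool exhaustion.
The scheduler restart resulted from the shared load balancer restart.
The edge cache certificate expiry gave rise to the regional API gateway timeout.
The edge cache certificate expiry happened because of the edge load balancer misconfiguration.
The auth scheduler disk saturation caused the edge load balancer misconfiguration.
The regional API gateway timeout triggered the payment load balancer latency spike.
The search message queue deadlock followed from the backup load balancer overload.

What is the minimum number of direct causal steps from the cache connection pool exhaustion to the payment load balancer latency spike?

Shortest chain: the cache connection pool exhaustion → the auth scheduler disk saturation → the edge load balancer misconfiguration → the edge cache certificate expiry → the regional API gateway timeout → the payment load balancer latency spike.

5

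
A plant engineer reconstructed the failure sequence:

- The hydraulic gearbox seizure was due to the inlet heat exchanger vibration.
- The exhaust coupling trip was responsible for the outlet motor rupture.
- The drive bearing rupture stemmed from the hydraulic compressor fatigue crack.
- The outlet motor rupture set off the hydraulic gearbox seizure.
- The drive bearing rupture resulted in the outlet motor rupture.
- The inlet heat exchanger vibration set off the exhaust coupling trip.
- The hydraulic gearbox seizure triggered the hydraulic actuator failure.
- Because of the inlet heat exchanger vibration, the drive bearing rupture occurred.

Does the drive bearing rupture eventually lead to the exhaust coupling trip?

No

The drive bearing rupture leads to the outlet motor rupture, the hydraulic gearbox seizure, the hydraulic actuator failure; the exhaust coupling trip is not among them.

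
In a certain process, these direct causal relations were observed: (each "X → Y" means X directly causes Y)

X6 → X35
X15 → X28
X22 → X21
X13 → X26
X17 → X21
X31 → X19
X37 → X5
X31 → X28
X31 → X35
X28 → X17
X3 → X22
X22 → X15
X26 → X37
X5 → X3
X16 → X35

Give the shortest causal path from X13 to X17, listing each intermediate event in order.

X13 → X26 → X37 → X5 → X3 → X22 → X15 → X28 → X17

X13 → X26
X26 → X37
X37 → X5
X5 → X3
X3 → X22
X22 → X15
X15 → X28
X28 → X17
Length: 8 steps.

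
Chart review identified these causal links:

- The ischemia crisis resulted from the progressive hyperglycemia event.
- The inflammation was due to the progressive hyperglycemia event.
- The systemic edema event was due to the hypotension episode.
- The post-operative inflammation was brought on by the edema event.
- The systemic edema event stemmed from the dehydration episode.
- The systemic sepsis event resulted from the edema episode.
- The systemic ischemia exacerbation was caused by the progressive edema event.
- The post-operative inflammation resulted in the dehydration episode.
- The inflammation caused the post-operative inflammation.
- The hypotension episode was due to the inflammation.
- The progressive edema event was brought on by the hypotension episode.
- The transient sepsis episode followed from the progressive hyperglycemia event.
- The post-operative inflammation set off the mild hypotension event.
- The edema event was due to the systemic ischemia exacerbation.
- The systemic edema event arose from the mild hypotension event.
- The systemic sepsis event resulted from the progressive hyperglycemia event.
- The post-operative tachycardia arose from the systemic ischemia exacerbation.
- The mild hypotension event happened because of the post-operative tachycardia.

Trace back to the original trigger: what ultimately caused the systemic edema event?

Tracing upstream from the systemic edema event: the systemic edema event ← the hypotension episode ← the inflammation ← the progressive hyperglycemia event.
The progressive hyperglycemia event has no stated cause, so it is the root.

the progressive hyperglycemia event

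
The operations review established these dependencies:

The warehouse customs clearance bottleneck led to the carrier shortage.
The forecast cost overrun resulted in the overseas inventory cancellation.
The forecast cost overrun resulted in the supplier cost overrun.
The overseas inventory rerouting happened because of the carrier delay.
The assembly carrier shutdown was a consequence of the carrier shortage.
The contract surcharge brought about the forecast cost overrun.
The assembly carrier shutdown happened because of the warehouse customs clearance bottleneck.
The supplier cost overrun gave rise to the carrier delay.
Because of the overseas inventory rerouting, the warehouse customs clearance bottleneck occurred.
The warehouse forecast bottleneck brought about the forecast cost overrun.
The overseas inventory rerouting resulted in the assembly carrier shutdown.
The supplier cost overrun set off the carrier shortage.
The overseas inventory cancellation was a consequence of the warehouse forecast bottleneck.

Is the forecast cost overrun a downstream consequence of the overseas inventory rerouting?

No

The overseas inventory rerouting leads to the warehouse customs clearance bottleneck, the carrier shortage, the assembly carrier shutdown; the forecast cost overrun is not among them.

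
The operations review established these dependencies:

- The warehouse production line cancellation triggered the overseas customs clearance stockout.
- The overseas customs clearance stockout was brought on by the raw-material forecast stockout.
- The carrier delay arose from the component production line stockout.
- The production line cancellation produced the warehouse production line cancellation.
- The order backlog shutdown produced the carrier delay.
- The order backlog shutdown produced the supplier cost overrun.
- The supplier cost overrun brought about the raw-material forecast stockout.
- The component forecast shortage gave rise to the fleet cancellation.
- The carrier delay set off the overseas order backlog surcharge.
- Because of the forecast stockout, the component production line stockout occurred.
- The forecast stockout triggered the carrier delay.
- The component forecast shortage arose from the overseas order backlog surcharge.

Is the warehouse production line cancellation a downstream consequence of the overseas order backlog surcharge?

No

The overseas order backlog surcharge leads to the component forecast shortage, the fleet cancellation; the warehouse production line cancellation is not among them.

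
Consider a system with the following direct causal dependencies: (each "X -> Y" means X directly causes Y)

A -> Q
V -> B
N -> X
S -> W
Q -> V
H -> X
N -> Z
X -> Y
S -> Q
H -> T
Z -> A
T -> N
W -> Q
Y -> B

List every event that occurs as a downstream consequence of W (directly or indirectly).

B, Q, V

Direct effects: Q.
2 steps out: V.
3 steps out: B.
Not reachable from it: H, T, S, N, Z, X, A, Y.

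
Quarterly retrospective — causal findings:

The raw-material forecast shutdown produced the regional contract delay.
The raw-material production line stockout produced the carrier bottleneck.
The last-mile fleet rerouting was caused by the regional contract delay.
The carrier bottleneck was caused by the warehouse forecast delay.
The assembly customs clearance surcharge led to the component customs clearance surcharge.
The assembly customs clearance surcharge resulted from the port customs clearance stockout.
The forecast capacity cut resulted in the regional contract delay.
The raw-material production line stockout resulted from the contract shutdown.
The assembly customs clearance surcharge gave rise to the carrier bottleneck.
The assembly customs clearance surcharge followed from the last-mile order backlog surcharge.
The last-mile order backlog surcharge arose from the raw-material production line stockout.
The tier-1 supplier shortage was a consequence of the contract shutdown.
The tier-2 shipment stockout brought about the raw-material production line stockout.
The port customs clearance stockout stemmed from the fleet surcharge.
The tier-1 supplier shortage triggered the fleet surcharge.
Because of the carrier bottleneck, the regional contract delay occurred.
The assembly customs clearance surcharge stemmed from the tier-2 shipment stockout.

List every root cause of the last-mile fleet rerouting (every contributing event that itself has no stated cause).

the contract shutdown, the forecast capacity cut, the raw-material forecast shutdown, the tier-2 shipment stockout, the warehouse forecast delay

Tracing upstream from the last-mile fleet rerouting: the last-mile fleet rerouting ← the regional contract delay ← the carrier bottleneck ← the raw-material production line stockout ← the contract shutdown.
A separate upstream branch: the last-mile fleet rerouting ← the regional contract delay ← the carrier bottleneck ← the raw-material production line stockout ← the tier-2 shipment stockout.
A separate upstream branch: the last-mile fleet rerouting ← the regional contract delay ← the forecast capacity cut.
A separate upstream branch: the last-mile fleet rerouting ← the regional contract delay ← the carrier bottleneck ← the warehouse forecast delay.
A separate upstream branch: the last-mile fleet rerouting ← the regional contract delay ← the raw-material forecast shutdown.
Each of those chain origins has no stated cause.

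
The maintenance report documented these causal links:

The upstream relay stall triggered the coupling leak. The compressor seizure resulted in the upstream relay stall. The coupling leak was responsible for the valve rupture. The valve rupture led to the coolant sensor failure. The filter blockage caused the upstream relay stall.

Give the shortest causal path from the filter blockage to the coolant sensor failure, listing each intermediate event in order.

the filter blockage → the upstream relay stall
the upstream relay stall → the coupling leak
the coupling leak → the valve rupture
the valve rupture → the coolant sensor failure
Length: 4 steps.

the filter blockage → the upstream relay stall → the coupling leak → the valve rupture → the coolant sensor failure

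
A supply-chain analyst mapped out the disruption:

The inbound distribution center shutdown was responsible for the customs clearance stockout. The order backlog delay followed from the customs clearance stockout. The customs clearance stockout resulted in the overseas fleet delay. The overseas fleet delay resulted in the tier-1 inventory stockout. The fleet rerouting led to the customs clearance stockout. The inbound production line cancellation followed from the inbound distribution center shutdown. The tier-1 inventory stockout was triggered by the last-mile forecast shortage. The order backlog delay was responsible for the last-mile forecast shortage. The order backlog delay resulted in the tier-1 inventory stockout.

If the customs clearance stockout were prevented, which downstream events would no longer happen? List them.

Downstream of the customs clearance stockout: the overseas fleet delay, the order backlog delay, the last-mile forecast shortage, the tier-1 inventory stockout.

the last-mile forecast shortage, the order backlog delay, the overseas fleet delay, the tier-1 inventory stockout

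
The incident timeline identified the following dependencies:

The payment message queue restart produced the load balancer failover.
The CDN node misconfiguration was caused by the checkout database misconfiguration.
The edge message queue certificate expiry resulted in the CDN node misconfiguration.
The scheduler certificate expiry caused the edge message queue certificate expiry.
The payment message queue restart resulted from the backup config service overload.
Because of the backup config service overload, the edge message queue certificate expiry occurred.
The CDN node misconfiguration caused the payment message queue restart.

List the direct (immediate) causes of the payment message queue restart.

the CDN node misconfiguration, the backup config service overload

Upstream contributors include the scheduler certificate expiry, the edge message queue certificate expiry, the checkout database misconfiguration, but only the CDN node misconfiguration, the backup config service overload feed directly into the payment message queue restart.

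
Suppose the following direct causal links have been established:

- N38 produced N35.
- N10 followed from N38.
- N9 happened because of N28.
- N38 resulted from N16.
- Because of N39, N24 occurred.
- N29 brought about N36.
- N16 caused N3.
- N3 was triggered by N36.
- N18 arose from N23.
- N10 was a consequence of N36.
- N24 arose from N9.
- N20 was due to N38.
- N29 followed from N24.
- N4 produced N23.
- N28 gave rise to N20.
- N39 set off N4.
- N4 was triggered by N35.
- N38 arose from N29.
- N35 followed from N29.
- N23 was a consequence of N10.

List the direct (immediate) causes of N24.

N39, N9

Upstream contributors include N28, but only N39, N9 feed directly into N24.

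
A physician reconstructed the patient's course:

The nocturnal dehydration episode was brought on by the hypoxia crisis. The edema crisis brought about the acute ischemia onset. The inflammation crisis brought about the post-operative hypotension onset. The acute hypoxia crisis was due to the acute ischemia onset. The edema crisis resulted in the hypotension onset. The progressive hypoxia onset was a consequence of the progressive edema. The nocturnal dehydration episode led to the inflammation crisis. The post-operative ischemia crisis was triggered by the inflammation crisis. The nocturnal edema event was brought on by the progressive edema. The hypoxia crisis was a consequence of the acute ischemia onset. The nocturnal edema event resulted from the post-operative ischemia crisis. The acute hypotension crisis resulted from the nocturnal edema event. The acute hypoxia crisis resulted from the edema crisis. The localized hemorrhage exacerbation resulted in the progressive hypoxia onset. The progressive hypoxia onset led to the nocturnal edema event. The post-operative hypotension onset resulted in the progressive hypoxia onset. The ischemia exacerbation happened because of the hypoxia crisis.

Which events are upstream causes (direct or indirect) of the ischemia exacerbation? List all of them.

Immediate cause of the ischemia exacerbation: the hypoxia crisis.
Further upstream: the edema crisis, the acute ischemia onset.

the acute ischemia onset, the edema crisis, the hypoxia crisis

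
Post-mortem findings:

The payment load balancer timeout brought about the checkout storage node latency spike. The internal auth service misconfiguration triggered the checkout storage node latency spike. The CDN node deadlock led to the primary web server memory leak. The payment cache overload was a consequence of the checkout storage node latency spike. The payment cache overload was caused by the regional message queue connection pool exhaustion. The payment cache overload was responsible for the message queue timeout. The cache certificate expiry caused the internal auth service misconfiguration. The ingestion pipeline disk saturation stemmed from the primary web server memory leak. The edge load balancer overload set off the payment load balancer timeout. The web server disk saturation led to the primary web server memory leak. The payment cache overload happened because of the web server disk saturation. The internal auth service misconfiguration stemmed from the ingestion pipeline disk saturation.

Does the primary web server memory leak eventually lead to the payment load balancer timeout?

The primary web server memory leak leads to the ingestion pipeline disk saturation, the internal auth service misconfiguration, the checkout storage node latency spike, the payment cache overload, the message queue timeout; the payment load balancer timeout is not among them.

No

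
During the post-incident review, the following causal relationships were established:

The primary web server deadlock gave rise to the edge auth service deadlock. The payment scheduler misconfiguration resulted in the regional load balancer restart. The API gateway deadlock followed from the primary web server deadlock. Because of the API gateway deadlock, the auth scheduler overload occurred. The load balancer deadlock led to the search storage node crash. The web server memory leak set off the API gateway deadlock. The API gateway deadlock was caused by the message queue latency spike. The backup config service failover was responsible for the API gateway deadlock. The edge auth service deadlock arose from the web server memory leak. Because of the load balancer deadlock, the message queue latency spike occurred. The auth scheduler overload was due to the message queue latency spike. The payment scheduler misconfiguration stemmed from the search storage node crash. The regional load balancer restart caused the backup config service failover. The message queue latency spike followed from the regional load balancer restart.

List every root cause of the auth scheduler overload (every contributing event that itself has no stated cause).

Tracing upstream from the auth scheduler overload: the auth scheduler overload ← the API gateway deadlock ← the primary web server deadlock.
A separate upstream branch: the auth scheduler overload ← the message queue latency spike ← the load balancer deadlock.
A separate upstream branch: the auth scheduler overload ← the API gateway deadlock ← the web server memory leak.
Each of those chain origins has no stated cause.

the load balancer deadlock, the primary web server deadlock, the web server memory leak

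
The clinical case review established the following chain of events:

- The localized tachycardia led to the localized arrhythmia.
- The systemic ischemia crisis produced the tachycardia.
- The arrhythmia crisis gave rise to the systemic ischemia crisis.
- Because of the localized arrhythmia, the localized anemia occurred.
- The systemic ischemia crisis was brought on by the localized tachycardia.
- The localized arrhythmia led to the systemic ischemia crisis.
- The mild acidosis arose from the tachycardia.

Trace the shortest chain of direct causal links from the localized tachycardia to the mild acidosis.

the localized tachycardia → the systemic ischemia crisis
the systemic ischemia crisis → the tachycardia
the tachycardia → the mild acidosis
Length: 3 steps.

the localized tachycardia → the systemic ischemia crisis → the tachycardia → the mild acidosis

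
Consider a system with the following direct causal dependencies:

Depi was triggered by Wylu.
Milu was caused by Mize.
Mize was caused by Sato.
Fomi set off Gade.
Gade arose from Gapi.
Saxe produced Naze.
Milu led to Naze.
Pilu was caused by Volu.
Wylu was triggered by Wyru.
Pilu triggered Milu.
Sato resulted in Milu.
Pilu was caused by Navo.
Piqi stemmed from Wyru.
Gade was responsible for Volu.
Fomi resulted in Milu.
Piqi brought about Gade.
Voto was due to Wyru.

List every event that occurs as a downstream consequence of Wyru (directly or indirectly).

Depi, Gade, Milu, Naze, Pilu, Piqi, Volu, Voto, Wylu

Direct effects: Wylu, Piqi, Voto.
2 steps out: Gade, Depi.
3 steps out: Volu.
4 steps out: Pilu.
5 steps out: Milu.
6 steps out: Naze.
Not reachable from it: Gapi, Saxe, Fomi, Navo, Sato, Mize.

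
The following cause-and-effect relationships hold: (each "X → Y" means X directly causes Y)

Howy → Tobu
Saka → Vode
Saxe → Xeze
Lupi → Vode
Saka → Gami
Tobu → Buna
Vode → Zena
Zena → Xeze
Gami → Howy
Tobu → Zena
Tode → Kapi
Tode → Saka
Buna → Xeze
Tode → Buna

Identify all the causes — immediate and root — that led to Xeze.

Buna, Gami, Howy, Lupi, Saka, Saxe, Tobu, Tode, Vode, Zena

Immediate causes of Xeze: Buna, Saxe, Zena.
Further upstream: Tode, Saka, Lupi, Gami, Howy, Tobu, Vode.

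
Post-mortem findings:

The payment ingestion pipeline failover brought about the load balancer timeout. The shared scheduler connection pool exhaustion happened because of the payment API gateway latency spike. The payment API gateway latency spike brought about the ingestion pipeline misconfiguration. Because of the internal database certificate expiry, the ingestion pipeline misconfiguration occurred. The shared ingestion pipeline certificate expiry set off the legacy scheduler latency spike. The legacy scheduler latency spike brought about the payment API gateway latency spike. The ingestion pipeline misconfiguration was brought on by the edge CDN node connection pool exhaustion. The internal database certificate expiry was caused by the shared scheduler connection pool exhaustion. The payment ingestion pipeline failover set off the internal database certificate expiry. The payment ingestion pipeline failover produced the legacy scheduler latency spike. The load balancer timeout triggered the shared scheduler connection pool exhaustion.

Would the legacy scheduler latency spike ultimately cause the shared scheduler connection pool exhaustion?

Yes

There is a causal chain: the legacy scheduler latency spike → the payment API gateway latency spike → the shared scheduler connection pool exhaustion.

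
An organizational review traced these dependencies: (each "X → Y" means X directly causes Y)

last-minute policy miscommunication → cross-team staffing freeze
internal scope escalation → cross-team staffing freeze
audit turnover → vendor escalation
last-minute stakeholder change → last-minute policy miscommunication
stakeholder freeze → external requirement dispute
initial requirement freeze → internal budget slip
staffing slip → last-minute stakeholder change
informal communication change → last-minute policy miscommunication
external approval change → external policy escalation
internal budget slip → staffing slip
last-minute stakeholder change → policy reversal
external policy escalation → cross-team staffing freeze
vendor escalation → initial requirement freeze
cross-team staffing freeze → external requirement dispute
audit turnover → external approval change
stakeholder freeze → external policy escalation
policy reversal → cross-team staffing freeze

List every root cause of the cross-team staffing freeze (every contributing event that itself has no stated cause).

the audit turnover, the informal communication change, the internal scope escalation, the stakeholder freeze

Tracing upstream from the cross-team staffing freeze: the cross-team staffing freeze ← the external policy escalation ← the external approval change ← the audit turnover.
A separate upstream branch: the cross-team staffing freeze ← the last-minute policy miscommunication ← the informal communication change.
A separate upstream branch: the cross-team staffing freeze ← the external policy escalation ← the stakeholder freeze.
A separate upstream branch: the cross-team staffing freeze ← the internal scope escalation.
Each of those chain origins has no stated cause.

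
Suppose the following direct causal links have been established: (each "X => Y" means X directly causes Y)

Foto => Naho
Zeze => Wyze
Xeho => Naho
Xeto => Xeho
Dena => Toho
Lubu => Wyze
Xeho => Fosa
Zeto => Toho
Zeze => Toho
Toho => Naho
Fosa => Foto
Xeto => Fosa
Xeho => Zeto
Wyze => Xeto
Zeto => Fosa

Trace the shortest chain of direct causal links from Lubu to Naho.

Lubu → Wyze → Xeto → Xeho → Naho

Lubu → Wyze
Wyze → Xeto
Xeto → Xeho
Xeho → Naho
Length: 4 steps.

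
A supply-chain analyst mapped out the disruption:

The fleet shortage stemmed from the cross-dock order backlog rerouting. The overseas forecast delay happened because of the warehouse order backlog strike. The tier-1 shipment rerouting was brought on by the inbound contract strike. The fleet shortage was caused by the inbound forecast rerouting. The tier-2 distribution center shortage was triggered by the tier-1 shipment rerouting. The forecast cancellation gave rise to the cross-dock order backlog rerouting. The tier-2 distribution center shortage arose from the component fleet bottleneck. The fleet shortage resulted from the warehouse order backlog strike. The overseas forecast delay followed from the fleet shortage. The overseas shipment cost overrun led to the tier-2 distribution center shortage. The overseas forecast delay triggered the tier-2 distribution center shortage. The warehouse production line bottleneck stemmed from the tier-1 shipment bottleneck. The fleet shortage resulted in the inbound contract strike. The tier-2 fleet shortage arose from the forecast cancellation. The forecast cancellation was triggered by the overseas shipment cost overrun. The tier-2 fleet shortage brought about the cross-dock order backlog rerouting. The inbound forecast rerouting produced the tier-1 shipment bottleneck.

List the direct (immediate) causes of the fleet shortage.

Upstream contributors include the overseas shipment cost overrun, the forecast cancellation, the tier-2 fleet shortage, but only the cross-dock order backlog rerouting, the inbound forecast rerouting, the warehouse order backlog strike feed directly into the fleet shortage.

the cross-dock order backlog rerouting, the inbound forecast rerouting, the warehouse order backlog strike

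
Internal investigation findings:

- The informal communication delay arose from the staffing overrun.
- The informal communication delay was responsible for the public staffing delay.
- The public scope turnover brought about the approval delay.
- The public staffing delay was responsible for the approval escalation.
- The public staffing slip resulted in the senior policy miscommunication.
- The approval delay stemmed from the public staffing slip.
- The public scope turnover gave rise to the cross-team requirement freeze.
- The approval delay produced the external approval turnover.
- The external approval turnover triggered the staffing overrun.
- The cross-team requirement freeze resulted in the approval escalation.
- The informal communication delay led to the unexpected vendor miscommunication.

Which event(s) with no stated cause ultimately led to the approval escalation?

Tracing upstream from the approval escalation: the approval escalation ← the cross-team requirement freeze ← the public scope turnover.
A separate upstream branch: the approval escalation ← the public staffing delay ← the informal communication delay ← the staffing overrun ← the external approval turnover ← the approval delay ← the public staffing slip.
Each of those chain origins has no stated cause.

the public scope turnover, the public staffing slip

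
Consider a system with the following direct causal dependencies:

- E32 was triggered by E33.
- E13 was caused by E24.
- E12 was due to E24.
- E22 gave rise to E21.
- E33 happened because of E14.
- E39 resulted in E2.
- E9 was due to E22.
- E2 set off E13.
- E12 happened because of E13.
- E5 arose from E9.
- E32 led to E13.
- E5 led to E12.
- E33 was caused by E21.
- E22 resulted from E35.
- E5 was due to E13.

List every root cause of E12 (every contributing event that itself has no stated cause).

Tracing upstream from E12: E12 ← E5 ← E9 ← E22 ← E35.
A separate upstream branch: E12 ← E13 ← E2 ← E39.
A separate upstream branch: E12 ← E13 ← E32 ← E33 ← E14.
A separate upstream branch: E12 ← E24.
Each of those chain origins has no stated cause.

E14, E24, E35, E39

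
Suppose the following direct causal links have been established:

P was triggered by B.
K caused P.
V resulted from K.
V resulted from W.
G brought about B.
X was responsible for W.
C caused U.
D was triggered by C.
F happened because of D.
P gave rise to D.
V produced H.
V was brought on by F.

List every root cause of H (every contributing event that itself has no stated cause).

Tracing upstream from H: H ← V ← F ← D ← P ← B ← G.
A separate upstream branch: H ← V ← K.
A separate upstream branch: H ← V ← F ← D ← C.
A separate upstream branch: H ← V ← W ← X.
Each of those chain origins has no stated cause.

C, G, K, X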